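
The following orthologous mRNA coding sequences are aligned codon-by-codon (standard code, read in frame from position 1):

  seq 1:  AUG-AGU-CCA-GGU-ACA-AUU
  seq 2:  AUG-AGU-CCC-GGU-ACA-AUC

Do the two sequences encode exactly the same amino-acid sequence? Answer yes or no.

yes

Codon 1: AUG Met / AUG Met — identical.
Codon 2: AGU Ser / AGU Ser — identical.
Codon 3: CCA Pro / CCC Pro — synonymous.
Codon 4: GGU Gly / GGU Gly — identical.
Codon 5: ACA Thr / ACA Thr — identical.
Codon 6: AUU Ile / AUC Ile — synonymous.
Nonsynonymous differences: 0 → same protein.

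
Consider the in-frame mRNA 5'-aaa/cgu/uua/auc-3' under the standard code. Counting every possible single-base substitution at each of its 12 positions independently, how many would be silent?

Codon 1 (AAA, Lys): 1 synonymous substitution.
Codon 2 (CGU, Arg): 3 synonymous substitutions.
Codon 3 (UUA, Leu): 2 synonymous substitutions.
Codon 4 (AUC, Ile): 2 synonymous substitutions.
Total: 1 + 3 + 2 + 2 = 8.

8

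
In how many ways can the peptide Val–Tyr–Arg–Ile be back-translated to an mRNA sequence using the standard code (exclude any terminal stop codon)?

Val: 4 codons.
Tyr: 2 codons.
Arg: 6 codons.
Ile: 3 codons.
4 × 2 × 6 × 3 = 144.

144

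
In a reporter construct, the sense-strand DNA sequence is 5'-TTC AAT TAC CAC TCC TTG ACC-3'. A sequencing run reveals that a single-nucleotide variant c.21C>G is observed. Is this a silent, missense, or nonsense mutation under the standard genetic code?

Position 21 falls in codon 7: ACC → Thr.
After the substitution the codon is ACG → Thr.
Both encode Thr, so the change is synonymous.

silent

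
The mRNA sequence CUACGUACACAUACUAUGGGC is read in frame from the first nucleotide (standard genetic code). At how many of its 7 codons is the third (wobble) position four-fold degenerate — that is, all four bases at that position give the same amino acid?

Codon 1 CUA (Leu): third position 4-fold.
Codon 2 CGU (Arg): third position 4-fold.
Codon 3 ACA (Thr): third position 4-fold.
Codon 4 CAU (His): third position 2-fold.
Codon 5 ACU (Thr): third position 4-fold.
Codon 6 AUG (Met): third position 1-fold.
Codon 7 GGC (Gly): third position 4-fold.
Four-fold degenerate third positions: 5.

5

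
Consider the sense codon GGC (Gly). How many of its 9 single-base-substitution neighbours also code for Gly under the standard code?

Position 1: none → 0 synonymous.
Position 2: none → 0 synonymous.
Position 3: GGT, GGA, GGG → 3 synonymous.
Total: 0 + 0 + 3 = 3.

3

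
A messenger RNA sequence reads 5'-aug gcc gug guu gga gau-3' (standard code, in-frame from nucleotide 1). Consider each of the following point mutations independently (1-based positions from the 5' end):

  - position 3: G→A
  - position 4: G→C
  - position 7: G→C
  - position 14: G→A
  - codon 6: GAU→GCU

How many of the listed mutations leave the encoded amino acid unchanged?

0

Codon 1: AUG (Met) → AUA (Ile) — missense.
Codon 2: GCC (Ala) → CCC (Pro) — missense.
Codon 3: GUG (Val) → CUG (Leu) — missense.
Codon 5: GGA (Gly) → GAA (Glu) — missense.
Codon 6: GAU (Asp) → GCU (Ala) — missense.
Synonymous: 0 of 5.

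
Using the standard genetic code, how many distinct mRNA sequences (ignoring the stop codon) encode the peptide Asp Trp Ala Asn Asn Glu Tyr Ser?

Asp: 2 codons.
Trp: 1 codon.
Ala: 4 codons.
Asn: 2 codons.
Asn: 2 codons.
Glu: 2 codons.
Tyr: 2 codons.
Ser: 6 codons.
2 × 1 × 4 × 2 × 2 × 2 × 2 × 6 = 768.

768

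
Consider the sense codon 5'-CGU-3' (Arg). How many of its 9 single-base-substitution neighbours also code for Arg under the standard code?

3

Position 1: none → 0 synonymous.
Position 2: none → 0 synonymous.
Position 3: CGC, CGA, CGG → 3 synonymous.
Total: 0 + 0 + 3 = 3.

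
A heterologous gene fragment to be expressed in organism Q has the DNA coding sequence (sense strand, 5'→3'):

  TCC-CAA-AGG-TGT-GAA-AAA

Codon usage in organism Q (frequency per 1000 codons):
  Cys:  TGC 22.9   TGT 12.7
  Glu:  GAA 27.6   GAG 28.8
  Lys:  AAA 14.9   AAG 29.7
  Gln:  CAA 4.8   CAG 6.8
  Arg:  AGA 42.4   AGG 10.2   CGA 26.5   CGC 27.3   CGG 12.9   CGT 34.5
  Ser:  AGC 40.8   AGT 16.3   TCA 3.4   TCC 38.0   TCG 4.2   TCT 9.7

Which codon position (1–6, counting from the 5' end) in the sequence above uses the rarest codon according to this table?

Codon 1 TCC (Ser): 38.0 per 1000.
Codon 2 CAA (Gln): 4.8 per 1000.
Codon 3 AGG (Arg): 10.2 per 1000.
Codon 4 TGT (Cys): 12.7 per 1000.
Codon 5 GAA (Glu): 27.6 per 1000.
Codon 6 AAA (Lys): 14.9 per 1000.
Lowest frequency is 4.8 at codon 2.

2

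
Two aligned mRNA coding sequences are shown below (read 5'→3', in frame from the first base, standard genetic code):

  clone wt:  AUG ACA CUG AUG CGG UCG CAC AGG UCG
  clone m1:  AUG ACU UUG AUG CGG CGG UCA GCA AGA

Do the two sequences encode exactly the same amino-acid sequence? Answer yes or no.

Codon 1: AUG Met / AUG Met — identical.
Codon 2: ACA Thr / ACU Thr — synonymous.
Codon 3: CUG Leu / UUG Leu — synonymous.
Codon 4: AUG Met / AUG Met — identical.
Codon 5: CGG Arg / CGG Arg — identical.
Codon 6: UCG Ser / CGG Arg — nonsynonymous.
Codon 7: CAC His / UCA Ser — nonsynonymous.
Codon 8: AGG Arg / GCA Ala — nonsynonymous.
Codon 9: UCG Ser / AGA Arg — nonsynonymous.
Nonsynonymous differences: 4 → different protein.

no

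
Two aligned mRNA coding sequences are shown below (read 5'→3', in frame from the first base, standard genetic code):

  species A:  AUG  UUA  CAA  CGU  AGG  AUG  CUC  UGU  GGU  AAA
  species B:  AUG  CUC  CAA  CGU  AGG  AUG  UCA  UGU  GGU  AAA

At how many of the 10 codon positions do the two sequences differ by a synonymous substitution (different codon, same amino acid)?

Codon 1: AUG Met / AUG Met — identical.
Codon 2: UUA Leu / CUC Leu — synonymous.
Codon 3: CAA Gln / CAA Gln — identical.
Codon 4: CGU Arg / CGU Arg — identical.
Codon 5: AGG Arg / AGG Arg — identical.
Codon 6: AUG Met / AUG Met — identical.
Codon 7: CUC Leu / UCA Ser — nonsynonymous.
Codon 8: UGU Cys / UGU Cys — identical.
Codon 9: GGU Gly / GGU Gly — identical.
Codon 10: AAA Lys / AAA Lys — identical.
Synonymous differences: 1.

1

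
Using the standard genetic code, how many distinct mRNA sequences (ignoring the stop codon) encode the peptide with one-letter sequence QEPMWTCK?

256

Gln: 2 codons.
Glu: 2 codons.
Pro: 4 codons.
Met: 1 codon.
Trp: 1 codon.
Thr: 4 codons.
Cys: 2 codons.
Lys: 2 codons.
2 × 2 × 4 × 1 × 1 × 4 × 2 × 2 = 256.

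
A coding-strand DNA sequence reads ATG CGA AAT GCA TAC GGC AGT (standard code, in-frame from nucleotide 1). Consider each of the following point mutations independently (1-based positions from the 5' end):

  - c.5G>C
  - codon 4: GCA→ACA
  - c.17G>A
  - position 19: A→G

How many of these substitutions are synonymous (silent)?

0

Codon 2: CGA (Arg) → CCA (Pro) — missense.
Codon 4: GCA (Ala) → ACA (Thr) — missense.
Codon 6: GGC (Gly) → GAC (Asp) — missense.
Codon 7: AGT (Ser) → GGT (Gly) — missense.
Synonymous: 0 of 4.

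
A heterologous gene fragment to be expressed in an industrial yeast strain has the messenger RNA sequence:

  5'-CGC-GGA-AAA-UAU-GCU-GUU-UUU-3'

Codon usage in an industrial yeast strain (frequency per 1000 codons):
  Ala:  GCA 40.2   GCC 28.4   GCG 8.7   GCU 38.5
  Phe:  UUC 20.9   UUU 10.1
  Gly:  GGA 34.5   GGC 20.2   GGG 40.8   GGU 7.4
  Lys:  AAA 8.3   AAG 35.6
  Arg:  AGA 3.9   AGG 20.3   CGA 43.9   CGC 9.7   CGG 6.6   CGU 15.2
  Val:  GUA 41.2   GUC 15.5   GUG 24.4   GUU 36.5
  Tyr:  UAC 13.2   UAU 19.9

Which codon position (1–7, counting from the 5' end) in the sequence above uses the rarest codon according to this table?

Codon 1 CGC (Arg): 9.7 per 1000.
Codon 2 GGA (Gly): 34.5 per 1000.
Codon 3 AAA (Lys): 8.3 per 1000.
Codon 4 UAU (Tyr): 19.9 per 1000.
Codon 5 GCU (Ala): 38.5 per 1000.
Codon 6 GUU (Val): 36.5 per 1000.
Codon 7 UUU (Phe): 10.1 per 1000.
Lowest frequency is 8.3 at codon 3.

3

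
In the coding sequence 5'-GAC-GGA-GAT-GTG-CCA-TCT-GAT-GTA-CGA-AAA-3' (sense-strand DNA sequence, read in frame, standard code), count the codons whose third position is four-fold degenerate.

6

Codon 1 GAC (Asp): third position 2-fold.
Codon 2 GGA (Gly): third position 4-fold.
Codon 3 GAT (Asp): third position 2-fold.
Codon 4 GTG (Val): third position 4-fold.
Codon 5 CCA (Pro): third position 4-fold.
Codon 6 TCT (Ser): third position 4-fold.
Codon 7 GAT (Asp): third position 2-fold.
Codon 8 GTA (Val): third position 4-fold.
Codon 9 CGA (Arg): third position 4-fold.
Codon 10 AAA (Lys): third position 2-fold.
Four-fold degenerate third positions: 6.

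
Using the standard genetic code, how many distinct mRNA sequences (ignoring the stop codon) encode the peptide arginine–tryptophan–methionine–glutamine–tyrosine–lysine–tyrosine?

96

Arg: 6 codons.
Trp: 1 codon.
Met: 1 codon.
Gln: 2 codons.
Tyr: 2 codons.
Lys: 2 codons.
Tyr: 2 codons.
6 × 1 × 1 × 2 × 2 × 2 × 2 = 96.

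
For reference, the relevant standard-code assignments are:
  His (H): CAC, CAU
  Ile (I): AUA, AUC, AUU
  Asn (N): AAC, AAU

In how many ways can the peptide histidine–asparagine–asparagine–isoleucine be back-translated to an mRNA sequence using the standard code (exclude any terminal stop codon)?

24

His: 2 codons.
Asn: 2 codons.
Asn: 2 codons.
Ile: 3 codons.
2 × 2 × 2 × 3 = 24.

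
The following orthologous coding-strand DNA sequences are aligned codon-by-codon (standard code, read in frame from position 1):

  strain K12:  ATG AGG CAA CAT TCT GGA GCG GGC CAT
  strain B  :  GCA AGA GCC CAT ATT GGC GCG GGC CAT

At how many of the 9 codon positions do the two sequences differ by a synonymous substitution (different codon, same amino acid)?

Codon 1: ATG Met / GCA Ala — nonsynonymous.
Codon 2: AGG Arg / AGA Arg — synonymous.
Codon 3: CAA Gln / GCC Ala — nonsynonymous.
Codon 4: CAT His / CAT His — identical.
Codon 5: TCT Ser / ATT Ile — nonsynonymous.
Codon 6: GGA Gly / GGC Gly — synonymous.
Codon 7: GCG Ala / GCG Ala — identical.
Codon 8: GGC Gly / GGC Gly — identical.
Codon 9: CAT His / CAT His — identical.
Synonymous differences: 2.

2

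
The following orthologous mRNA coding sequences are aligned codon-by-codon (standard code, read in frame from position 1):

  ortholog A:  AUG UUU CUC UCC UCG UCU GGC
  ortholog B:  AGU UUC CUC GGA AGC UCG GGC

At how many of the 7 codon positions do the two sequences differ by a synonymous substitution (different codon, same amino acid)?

Codon 1: AUG Met / AGU Ser — nonsynonymous.
Codon 2: UUU Phe / UUC Phe — synonymous.
Codon 3: CUC Leu / CUC Leu — identical.
Codon 4: UCC Ser / GGA Gly — nonsynonymous.
Codon 5: UCG Ser / AGC Ser — synonymous.
Codon 6: UCU Ser / UCG Ser — synonymous.
Codon 7: GGC Gly / GGC Gly — identical.
Synonymous differences: 3.

3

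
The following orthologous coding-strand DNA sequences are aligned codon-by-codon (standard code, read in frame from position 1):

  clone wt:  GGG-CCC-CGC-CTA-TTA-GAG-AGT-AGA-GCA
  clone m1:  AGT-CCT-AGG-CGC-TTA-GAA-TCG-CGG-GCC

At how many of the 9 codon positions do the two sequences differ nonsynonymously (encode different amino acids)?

2

Codon 1: GGG Gly / AGT Ser — nonsynonymous.
Codon 2: CCC Pro / CCT Pro — synonymous.
Codon 3: CGC Arg / AGG Arg — synonymous.
Codon 4: CTA Leu / CGC Arg — nonsynonymous.
Codon 5: TTA Leu / TTA Leu — identical.
Codon 6: GAG Glu / GAA Glu — synonymous.
Codon 7: AGT Ser / TCG Ser — synonymous.
Codon 8: AGA Arg / CGG Arg — synonymous.
Codon 9: GCA Ala / GCC Ala — synonymous.
Nonsynonymous differences: 2.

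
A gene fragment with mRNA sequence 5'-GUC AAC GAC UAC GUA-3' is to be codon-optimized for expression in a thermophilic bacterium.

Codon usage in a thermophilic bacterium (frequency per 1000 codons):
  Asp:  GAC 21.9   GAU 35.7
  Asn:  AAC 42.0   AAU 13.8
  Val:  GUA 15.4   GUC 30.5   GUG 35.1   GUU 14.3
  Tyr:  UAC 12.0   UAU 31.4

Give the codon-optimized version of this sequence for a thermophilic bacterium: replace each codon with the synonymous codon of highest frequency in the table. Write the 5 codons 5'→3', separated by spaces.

Codon 1 (Val): best is GUG at 35.1.
Codon 2 (Asn): best is AAC at 42.0.
Codon 3 (Asp): best is GAU at 35.7.
Codon 4 (Tyr): best is UAU at 31.4.
Codon 5 (Val): best is GUG at 35.1.

GUG AAC GAU UAU GUG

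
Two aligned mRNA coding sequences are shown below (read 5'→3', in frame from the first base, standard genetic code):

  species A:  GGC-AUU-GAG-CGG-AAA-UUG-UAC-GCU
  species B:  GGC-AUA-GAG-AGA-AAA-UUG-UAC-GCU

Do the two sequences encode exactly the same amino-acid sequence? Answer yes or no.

Codon 1: GGC Gly / GGC Gly — identical.
Codon 2: AUU Ile / AUA Ile — synonymous.
Codon 3: GAG Glu / GAG Glu — identical.
Codon 4: CGG Arg / AGA Arg — synonymous.
Codon 5: AAA Lys / AAA Lys — identical.
Codon 6: UUG Leu / UUG Leu — identical.
Codon 7: UAC Tyr / UAC Tyr — identical.
Codon 8: GCU Ala / GCU Ala — identical.
Nonsynonymous differences: 0 → same protein.

yes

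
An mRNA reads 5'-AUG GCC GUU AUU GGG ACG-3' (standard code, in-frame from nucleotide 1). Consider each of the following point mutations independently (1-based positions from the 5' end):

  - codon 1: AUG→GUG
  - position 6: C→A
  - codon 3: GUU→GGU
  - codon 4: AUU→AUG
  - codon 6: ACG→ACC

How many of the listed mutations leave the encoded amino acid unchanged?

Codon 1: AUG (Met) → GUG (Val) — missense.
Codon 2: GCC (Ala) → GCA (Ala) — synonymous.
Codon 3: GUU (Val) → GGU (Gly) — missense.
Codon 4: AUU (Ile) → AUG (Met) — missense.
Codon 6: ACG (Thr) → ACC (Thr) — synonymous.
Synonymous: 2 of 5.

2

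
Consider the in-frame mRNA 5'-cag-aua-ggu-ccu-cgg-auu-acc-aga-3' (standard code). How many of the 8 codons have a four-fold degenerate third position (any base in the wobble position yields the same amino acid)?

4

Codon 1 CAG (Gln): third position 2-fold.
Codon 2 AUA (Ile): third position 3-fold.
Codon 3 GGU (Gly): third position 4-fold.
Codon 4 CCU (Pro): third position 4-fold.
Codon 5 CGG (Arg): third position 4-fold.
Codon 6 AUU (Ile): third position 3-fold.
Codon 7 ACC (Thr): third position 4-fold.
Codon 8 AGA (Arg): third position 2-fold.
Four-fold degenerate third positions: 4.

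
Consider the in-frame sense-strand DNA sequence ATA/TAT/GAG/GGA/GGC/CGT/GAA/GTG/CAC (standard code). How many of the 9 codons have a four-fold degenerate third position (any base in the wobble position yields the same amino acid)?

4

Codon 1 ATA (Ile): third position 3-fold.
Codon 2 TAT (Tyr): third position 2-fold.
Codon 3 GAG (Glu): third position 2-fold.
Codon 4 GGA (Gly): third position 4-fold.
Codon 5 GGC (Gly): third position 4-fold.
Codon 6 CGT (Arg): third position 4-fold.
Codon 7 GAA (Glu): third position 2-fold.
Codon 8 GTG (Val): third position 4-fold.
Codon 9 CAC (His): third position 2-fold.
Four-fold degenerate third positions: 4.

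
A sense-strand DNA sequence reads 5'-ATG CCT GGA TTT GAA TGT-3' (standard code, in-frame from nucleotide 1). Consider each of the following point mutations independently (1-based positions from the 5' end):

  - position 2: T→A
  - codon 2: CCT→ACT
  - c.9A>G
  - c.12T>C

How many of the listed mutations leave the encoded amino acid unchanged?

Codon 1: ATG (Met) → AAG (Lys) — missense.
Codon 2: CCT (Pro) → ACT (Thr) — missense.
Codon 3: GGA (Gly) → GGG (Gly) — synonymous.
Codon 4: TTT (Phe) → TTC (Phe) — synonymous.
Synonymous: 2 of 4.

2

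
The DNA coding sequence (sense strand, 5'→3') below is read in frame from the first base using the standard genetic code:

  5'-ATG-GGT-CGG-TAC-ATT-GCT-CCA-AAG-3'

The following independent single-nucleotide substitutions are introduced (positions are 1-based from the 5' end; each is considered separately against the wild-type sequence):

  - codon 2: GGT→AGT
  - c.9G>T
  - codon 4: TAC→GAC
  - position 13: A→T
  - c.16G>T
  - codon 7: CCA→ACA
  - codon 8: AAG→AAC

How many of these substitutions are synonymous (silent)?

1

Codon 2: GGT (Gly) → AGT (Ser) — missense.
Codon 3: CGG (Arg) → CGT (Arg) — synonymous.
Codon 4: TAC (Tyr) → GAC (Asp) — missense.
Codon 5: ATT (Ile) → TTT (Phe) — missense.
Codon 6: GCT (Ala) → TCT (Ser) — missense.
Codon 7: CCA (Pro) → ACA (Thr) — missense.
Codon 8: AAG (Lys) → AAC (Asn) — missense.
Synonymous: 1 of 7.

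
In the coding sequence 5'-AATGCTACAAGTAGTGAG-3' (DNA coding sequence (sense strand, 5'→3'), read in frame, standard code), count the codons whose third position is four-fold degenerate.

Codon 1 AAT (Asn): third position 2-fold.
Codon 2 GCT (Ala): third position 4-fold.
Codon 3 ACA (Thr): third position 4-fold.
Codon 4 AGT (Ser): third position 2-fold.
Codon 5 AGT (Ser): third position 2-fold.
Codon 6 GAG (Glu): third position 2-fold.
Four-fold degenerate third positions: 2.

2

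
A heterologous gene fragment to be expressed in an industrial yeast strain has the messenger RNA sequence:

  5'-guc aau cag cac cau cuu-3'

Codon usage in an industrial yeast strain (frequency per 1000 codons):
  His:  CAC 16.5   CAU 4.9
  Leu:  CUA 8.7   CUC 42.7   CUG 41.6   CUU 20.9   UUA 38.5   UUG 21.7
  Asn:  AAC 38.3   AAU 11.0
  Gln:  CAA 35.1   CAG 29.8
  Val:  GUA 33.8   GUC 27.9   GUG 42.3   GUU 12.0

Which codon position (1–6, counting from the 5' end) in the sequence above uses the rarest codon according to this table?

Codon 1 GUC (Val): 27.9 per 1000.
Codon 2 AAU (Asn): 11.0 per 1000.
Codon 3 CAG (Gln): 29.8 per 1000.
Codon 4 CAC (His): 16.5 per 1000.
Codon 5 CAU (His): 4.9 per 1000.
Codon 6 CUU (Leu): 20.9 per 1000.
Lowest frequency is 4.9 at codon 5.

5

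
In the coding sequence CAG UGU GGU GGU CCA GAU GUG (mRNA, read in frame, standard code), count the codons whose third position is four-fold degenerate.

Codon 1 CAG (Gln): third position 2-fold.
Codon 2 UGU (Cys): third position 2-fold.
Codon 3 GGU (Gly): third position 4-fold.
Codon 4 GGU (Gly): third position 4-fold.
Codon 5 CCA (Pro): third position 4-fold.
Codon 6 GAU (Asp): third position 2-fold.
Codon 7 GUG (Val): third position 4-fold.
Four-fold degenerate third positions: 4.

4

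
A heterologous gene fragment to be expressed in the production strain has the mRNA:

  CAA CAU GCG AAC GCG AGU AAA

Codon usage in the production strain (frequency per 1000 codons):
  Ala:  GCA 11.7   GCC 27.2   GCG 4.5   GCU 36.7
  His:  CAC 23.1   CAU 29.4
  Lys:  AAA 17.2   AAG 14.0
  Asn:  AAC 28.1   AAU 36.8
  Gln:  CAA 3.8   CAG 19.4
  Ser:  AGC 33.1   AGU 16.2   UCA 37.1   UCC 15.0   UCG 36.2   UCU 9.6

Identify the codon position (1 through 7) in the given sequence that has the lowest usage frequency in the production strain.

Codon 1 CAA (Gln): 3.8 per 1000.
Codon 2 CAU (His): 29.4 per 1000.
Codon 3 GCG (Ala): 4.5 per 1000.
Codon 4 AAC (Asn): 28.1 per 1000.
Codon 5 GCG (Ala): 4.5 per 1000.
Codon 6 AGU (Ser): 16.2 per 1000.
Codon 7 AAA (Lys): 17.2 per 1000.
Lowest frequency is 3.8 at codon 1.

1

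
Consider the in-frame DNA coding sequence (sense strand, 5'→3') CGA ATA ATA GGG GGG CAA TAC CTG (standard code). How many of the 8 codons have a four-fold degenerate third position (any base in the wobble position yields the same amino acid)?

4

Codon 1 CGA (Arg): third position 4-fold.
Codon 2 ATA (Ile): third position 3-fold.
Codon 3 ATA (Ile): third position 3-fold.
Codon 4 GGG (Gly): third position 4-fold.
Codon 5 GGG (Gly): third position 4-fold.
Codon 6 CAA (Gln): third position 2-fold.
Codon 7 TAC (Tyr): third position 2-fold.
Codon 8 CTG (Leu): third position 4-fold.
Four-fold degenerate third positions: 4.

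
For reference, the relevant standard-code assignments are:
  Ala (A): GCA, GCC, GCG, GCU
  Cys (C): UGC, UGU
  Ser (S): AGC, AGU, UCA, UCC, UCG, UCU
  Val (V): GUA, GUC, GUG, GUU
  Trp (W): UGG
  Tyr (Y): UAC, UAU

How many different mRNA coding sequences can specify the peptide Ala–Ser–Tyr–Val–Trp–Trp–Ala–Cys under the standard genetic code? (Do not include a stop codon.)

1536

Ala: 4 codons.
Ser: 6 codons.
Tyr: 2 codons.
Val: 4 codons.
Trp: 1 codon.
Trp: 1 codon.
Ala: 4 codons.
Cys: 2 codons.
4 × 6 × 2 × 4 × 1 × 1 × 4 × 2 = 1536.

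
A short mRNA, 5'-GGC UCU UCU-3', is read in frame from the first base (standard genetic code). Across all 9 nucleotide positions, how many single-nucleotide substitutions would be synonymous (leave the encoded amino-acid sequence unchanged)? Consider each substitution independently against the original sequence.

Codon 1 (GGC, Gly): 3 synonymous substitutions.
Codon 2 (UCU, Ser): 3 synonymous substitutions.
Codon 3 (UCU, Ser): 3 synonymous substitutions.
Total: 3 + 3 + 3 = 9.

9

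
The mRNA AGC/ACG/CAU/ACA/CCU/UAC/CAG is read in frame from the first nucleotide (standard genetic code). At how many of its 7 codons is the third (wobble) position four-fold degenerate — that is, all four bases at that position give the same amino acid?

3

Codon 1 AGC (Ser): third position 2-fold.
Codon 2 ACG (Thr): third position 4-fold.
Codon 3 CAU (His): third position 2-fold.
Codon 4 ACA (Thr): third position 4-fold.
Codon 5 CCU (Pro): third position 4-fold.
Codon 6 UAC (Tyr): third position 2-fold.
Codon 7 CAG (Gln): third position 2-fold.
Four-fold degenerate third positions: 3.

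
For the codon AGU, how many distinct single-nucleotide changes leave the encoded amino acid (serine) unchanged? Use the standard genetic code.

Position 1: none → 0 synonymous.
Position 2: none → 0 synonymous.
Position 3: AGC → 1 synonymous.
Total: 0 + 0 + 1 = 1.

1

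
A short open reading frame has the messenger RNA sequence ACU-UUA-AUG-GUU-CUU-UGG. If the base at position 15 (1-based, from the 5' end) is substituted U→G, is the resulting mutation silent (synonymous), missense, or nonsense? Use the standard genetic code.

silent

Position 15 falls in codon 5: CUU → Leu.
After the substitution the codon is CUG → Leu.
Both encode Leu, so the change is synonymous.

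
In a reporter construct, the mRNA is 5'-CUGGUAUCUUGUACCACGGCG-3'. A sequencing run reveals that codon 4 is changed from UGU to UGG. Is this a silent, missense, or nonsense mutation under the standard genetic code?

Position 12 falls in codon 4: UGU → Cys.
After the substitution the codon is UGG → Trp.
Cys ≠ Trp, so this is a missense mutation.

missense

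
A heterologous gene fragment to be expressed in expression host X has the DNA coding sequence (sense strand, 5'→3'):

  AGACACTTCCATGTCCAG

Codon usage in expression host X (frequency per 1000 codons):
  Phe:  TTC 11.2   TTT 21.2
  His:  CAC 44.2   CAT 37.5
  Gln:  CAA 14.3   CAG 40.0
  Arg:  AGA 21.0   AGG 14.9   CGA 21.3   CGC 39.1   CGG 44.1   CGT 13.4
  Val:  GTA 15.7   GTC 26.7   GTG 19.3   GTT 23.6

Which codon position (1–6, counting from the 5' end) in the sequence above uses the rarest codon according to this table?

Codon 1 AGA (Arg): 21.0 per 1000.
Codon 2 CAC (His): 44.2 per 1000.
Codon 3 TTC (Phe): 11.2 per 1000.
Codon 4 CAT (His): 37.5 per 1000.
Codon 5 GTC (Val): 26.7 per 1000.
Codon 6 CAG (Gln): 40.0 per 1000.
Lowest frequency is 11.2 at codon 3.

3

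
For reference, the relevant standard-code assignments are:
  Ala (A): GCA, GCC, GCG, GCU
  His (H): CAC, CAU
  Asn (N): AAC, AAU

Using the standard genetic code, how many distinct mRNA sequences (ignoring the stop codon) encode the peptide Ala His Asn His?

Ala: 4 codons.
His: 2 codons.
Asn: 2 codons.
His: 2 codons.
4 × 2 × 2 × 2 = 32.

32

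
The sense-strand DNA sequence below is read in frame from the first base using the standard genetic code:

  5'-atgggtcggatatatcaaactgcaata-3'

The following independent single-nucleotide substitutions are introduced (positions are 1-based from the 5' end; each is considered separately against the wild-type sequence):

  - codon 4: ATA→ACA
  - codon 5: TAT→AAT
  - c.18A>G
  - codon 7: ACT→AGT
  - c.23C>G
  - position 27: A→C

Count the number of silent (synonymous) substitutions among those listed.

2

Codon 4: ATA (Ile) → ACA (Thr) — missense.
Codon 5: TAT (Tyr) → AAT (Asn) — missense.
Codon 6: CAA (Gln) → CAG (Gln) — synonymous.
Codon 7: ACT (Thr) → AGT (Ser) — missense.
Codon 8: GCA (Ala) → GGA (Gly) — missense.
Codon 9: ATA (Ile) → ATC (Ile) — synonymous.
Synonymous: 2 of 6.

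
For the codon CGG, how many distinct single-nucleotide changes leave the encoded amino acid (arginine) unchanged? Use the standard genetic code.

4

Position 1: AGG → 1 synonymous.
Position 2: none → 0 synonymous.
Position 3: CGT, CGC, CGA → 3 synonymous.
Total: 1 + 0 + 3 = 4.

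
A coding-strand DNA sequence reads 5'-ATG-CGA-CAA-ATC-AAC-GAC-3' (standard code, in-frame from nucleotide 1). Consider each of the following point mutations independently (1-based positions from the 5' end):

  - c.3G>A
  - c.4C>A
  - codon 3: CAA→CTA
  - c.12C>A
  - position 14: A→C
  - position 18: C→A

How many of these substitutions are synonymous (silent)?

Codon 1: ATG (Met) → ATA (Ile) — missense.
Codon 2: CGA (Arg) → AGA (Arg) — synonymous.
Codon 3: CAA (Gln) → CTA (Leu) — missense.
Codon 4: ATC (Ile) → ATA (Ile) — synonymous.
Codon 5: AAC (Asn) → ACC (Thr) — missense.
Codon 6: GAC (Asp) → GAA (Glu) — missense.
Synonymous: 2 of 6.

2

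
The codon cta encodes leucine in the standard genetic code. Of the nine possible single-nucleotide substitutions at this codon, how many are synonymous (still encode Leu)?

4

Position 1: TTA → 1 synonymous.
Position 2: none → 0 synonymous.
Position 3: CTT, CTC, CTG → 3 synonymous.
Total: 1 + 0 + 3 = 4.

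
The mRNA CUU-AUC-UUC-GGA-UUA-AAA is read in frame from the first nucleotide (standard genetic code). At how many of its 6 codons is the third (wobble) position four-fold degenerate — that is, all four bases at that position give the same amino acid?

2

Codon 1 CUU (Leu): third position 4-fold.
Codon 2 AUC (Ile): third position 3-fold.
Codon 3 UUC (Phe): third position 2-fold.
Codon 4 GGA (Gly): third position 4-fold.
Codon 5 UUA (Leu): third position 2-fold.
Codon 6 AAA (Lys): third position 2-fold.
Four-fold degenerate third positions: 2.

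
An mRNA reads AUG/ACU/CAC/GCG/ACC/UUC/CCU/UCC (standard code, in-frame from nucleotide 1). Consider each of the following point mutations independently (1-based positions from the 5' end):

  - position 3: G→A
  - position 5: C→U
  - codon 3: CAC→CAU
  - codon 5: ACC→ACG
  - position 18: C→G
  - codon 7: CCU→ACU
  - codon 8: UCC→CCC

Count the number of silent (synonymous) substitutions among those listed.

2

Codon 1: AUG (Met) → AUA (Ile) — missense.
Codon 2: ACU (Thr) → AUU (Ile) — missense.
Codon 3: CAC (His) → CAU (His) — synonymous.
Codon 5: ACC (Thr) → ACG (Thr) — synonymous.
Codon 6: UUC (Phe) → UUG (Leu) — missense.
Codon 7: CCU (Pro) → ACU (Thr) — missense.
Codon 8: UCC (Ser) → CCC (Pro) — missense.
Synonymous: 2 of 7.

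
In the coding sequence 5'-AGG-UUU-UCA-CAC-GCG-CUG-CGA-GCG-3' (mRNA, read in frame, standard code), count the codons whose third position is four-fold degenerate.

5

Codon 1 AGG (Arg): third position 2-fold.
Codon 2 UUU (Phe): third position 2-fold.
Codon 3 UCA (Ser): third position 4-fold.
Codon 4 CAC (His): third position 2-fold.
Codon 5 GCG (Ala): third position 4-fold.
Codon 6 CUG (Leu): third position 4-fold.
Codon 7 CGA (Arg): third position 4-fold.
Codon 8 GCG (Ala): third position 4-fold.
Four-fold degenerate third positions: 5.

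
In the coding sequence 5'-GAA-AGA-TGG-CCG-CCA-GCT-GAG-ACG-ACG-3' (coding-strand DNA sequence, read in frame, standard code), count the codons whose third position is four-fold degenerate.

5

Codon 1 GAA (Glu): third position 2-fold.
Codon 2 AGA (Arg): third position 2-fold.
Codon 3 TGG (Trp): third position 1-fold.
Codon 4 CCG (Pro): third position 4-fold.
Codon 5 CCA (Pro): third position 4-fold.
Codon 6 GCT (Ala): third position 4-fold.
Codon 7 GAG (Glu): third position 2-fold.
Codon 8 ACG (Thr): third position 4-fold.
Codon 9 ACG (Thr): third position 4-fold.
Four-fold degenerate third positions: 5.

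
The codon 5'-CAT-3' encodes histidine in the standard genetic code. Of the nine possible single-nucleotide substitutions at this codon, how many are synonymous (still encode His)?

1

Position 1: none → 0 synonymous.
Position 2: none → 0 synonymous.
Position 3: CAC → 1 synonymous.
Total: 0 + 0 + 1 = 1.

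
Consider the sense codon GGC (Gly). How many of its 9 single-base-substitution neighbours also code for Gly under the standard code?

Position 1: none → 0 synonymous.
Position 2: none → 0 synonymous.
Position 3: GGU, GGA, GGG → 3 synonymous.
Total: 0 + 0 + 3 = 3.

3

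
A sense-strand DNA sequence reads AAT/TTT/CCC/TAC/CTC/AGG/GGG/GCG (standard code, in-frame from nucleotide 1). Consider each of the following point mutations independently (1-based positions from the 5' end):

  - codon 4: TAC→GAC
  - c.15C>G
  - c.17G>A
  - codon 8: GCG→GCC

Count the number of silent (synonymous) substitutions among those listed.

Codon 4: TAC (Tyr) → GAC (Asp) — missense.
Codon 5: CTC (Leu) → CTG (Leu) — synonymous.
Codon 6: AGG (Arg) → AAG (Lys) — missense.
Codon 8: GCG (Ala) → GCC (Ala) — synonymous.
Synonymous: 2 of 4.

2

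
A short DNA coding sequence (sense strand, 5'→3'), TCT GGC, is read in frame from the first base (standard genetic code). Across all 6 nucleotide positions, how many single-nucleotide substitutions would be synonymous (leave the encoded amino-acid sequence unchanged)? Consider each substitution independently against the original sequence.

6

Codon 1 (TCT, Ser): 3 synonymous substitutions.
Codon 2 (GGC, Gly): 3 synonymous substitutions.
Total: 3 + 3 = 6.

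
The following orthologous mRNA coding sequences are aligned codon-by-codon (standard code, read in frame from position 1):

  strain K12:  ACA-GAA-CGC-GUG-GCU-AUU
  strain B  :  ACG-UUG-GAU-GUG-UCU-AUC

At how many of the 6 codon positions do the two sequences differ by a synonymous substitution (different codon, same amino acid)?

Codon 1: ACA Thr / ACG Thr — synonymous.
Codon 2: GAA Glu / UUG Leu — nonsynonymous.
Codon 3: CGC Arg / GAU Asp — nonsynonymous.
Codon 4: GUG Val / GUG Val — identical.
Codon 5: GCU Ala / UCU Ser — nonsynonymous.
Codon 6: AUU Ile / AUC Ile — synonymous.
Synonymous differences: 2.

2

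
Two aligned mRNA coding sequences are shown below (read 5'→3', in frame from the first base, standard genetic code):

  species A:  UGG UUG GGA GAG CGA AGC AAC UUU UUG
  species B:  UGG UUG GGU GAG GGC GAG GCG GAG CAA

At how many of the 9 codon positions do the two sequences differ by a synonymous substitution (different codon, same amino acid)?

Codon 1: UGG Trp / UGG Trp — identical.
Codon 2: UUG Leu / UUG Leu — identical.
Codon 3: GGA Gly / GGU Gly — synonymous.
Codon 4: GAG Glu / GAG Glu — identical.
Codon 5: CGA Arg / GGC Gly — nonsynonymous.
Codon 6: AGC Ser / GAG Glu — nonsynonymous.
Codon 7: AAC Asn / GCG Ala — nonsynonymous.
Codon 8: UUU Phe / GAG Glu — nonsynonymous.
Codon 9: UUG Leu / CAA Gln — nonsynonymous.
Synonymous differences: 1.

1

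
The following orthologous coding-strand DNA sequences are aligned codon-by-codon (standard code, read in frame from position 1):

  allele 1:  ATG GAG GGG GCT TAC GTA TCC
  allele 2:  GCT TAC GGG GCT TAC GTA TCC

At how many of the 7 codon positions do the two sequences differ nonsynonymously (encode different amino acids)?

Codon 1: ATG Met / GCT Ala — nonsynonymous.
Codon 2: GAG Glu / TAC Tyr — nonsynonymous.
Codon 3: GGG Gly / GGG Gly — identical.
Codon 4: GCT Ala / GCT Ala — identical.
Codon 5: TAC Tyr / TAC Tyr — identical.
Codon 6: GTA Val / GTA Val — identical.
Codon 7: TCC Ser / TCC Ser — identical.
Nonsynonymous differences: 2.

2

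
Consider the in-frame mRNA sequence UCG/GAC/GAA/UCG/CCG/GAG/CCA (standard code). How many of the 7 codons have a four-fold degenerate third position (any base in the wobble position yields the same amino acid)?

4

Codon 1 UCG (Ser): third position 4-fold.
Codon 2 GAC (Asp): third position 2-fold.
Codon 3 GAA (Glu): third position 2-fold.
Codon 4 UCG (Ser): third position 4-fold.
Codon 5 CCG (Pro): third position 4-fold.
Codon 6 GAG (Glu): third position 2-fold.
Codon 7 CCA (Pro): third position 4-fold.
Four-fold degenerate third positions: 4.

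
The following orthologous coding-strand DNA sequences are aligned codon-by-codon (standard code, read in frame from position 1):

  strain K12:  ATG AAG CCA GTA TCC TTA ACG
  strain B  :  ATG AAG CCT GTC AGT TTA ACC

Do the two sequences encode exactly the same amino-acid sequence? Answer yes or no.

Codon 1: ATG Met / ATG Met — identical.
Codon 2: AAG Lys / AAG Lys — identical.
Codon 3: CCA Pro / CCT Pro — synonymous.
Codon 4: GTA Val / GTC Val — synonymous.
Codon 5: TCC Ser / AGT Ser — synonymous.
Codon 6: TTA Leu / TTA Leu — identical.
Codon 7: ACG Thr / ACC Thr — synonymous.
Nonsynonymous differences: 0 → same protein.

yes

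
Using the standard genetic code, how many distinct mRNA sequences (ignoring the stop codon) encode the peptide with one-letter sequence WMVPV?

64

Trp: 1 codon.
Met: 1 codon.
Val: 4 codons.
Pro: 4 codons.
Val: 4 codons.
1 × 1 × 4 × 4 × 4 = 64.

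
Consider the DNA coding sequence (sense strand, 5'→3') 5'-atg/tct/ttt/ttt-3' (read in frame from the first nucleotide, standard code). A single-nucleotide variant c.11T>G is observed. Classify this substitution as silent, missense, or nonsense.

Position 11 falls in codon 4: TTT → Phe.
After the substitution the codon is TGT → Cys.
Phe ≠ Cys, so this is a missense mutation.

missense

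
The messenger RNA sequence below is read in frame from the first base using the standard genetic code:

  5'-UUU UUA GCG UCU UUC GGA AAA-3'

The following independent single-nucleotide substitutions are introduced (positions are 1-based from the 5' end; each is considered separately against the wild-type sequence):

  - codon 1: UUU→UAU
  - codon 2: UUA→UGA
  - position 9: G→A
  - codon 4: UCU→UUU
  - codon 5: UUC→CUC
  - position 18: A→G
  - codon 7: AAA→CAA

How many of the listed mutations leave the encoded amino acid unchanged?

Codon 1: UUU (Phe) → UAU (Tyr) — missense.
Codon 2: UUA (Leu) → UGA (Stop) — nonsense.
Codon 3: GCG (Ala) → GCA (Ala) — synonymous.
Codon 4: UCU (Ser) → UUU (Phe) — missense.
Codon 5: UUC (Phe) → CUC (Leu) — missense.
Codon 6: GGA (Gly) → GGG (Gly) — synonymous.
Codon 7: AAA (Lys) → CAA (Gln) — missense.
Synonymous: 2 of 7.

2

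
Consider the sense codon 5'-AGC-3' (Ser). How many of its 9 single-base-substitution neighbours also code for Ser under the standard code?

Position 1: none → 0 synonymous.
Position 2: none → 0 synonymous.
Position 3: AGU → 1 synonymous.
Total: 0 + 0 + 1 = 1.

1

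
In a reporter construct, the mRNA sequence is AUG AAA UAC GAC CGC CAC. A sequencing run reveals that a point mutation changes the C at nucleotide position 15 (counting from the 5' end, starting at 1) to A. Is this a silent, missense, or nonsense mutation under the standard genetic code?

Position 15 falls in codon 5: CGC → Arg.
After the substitution the codon is CGA → Arg.
Both encode Arg, so the change is synonymous.

silent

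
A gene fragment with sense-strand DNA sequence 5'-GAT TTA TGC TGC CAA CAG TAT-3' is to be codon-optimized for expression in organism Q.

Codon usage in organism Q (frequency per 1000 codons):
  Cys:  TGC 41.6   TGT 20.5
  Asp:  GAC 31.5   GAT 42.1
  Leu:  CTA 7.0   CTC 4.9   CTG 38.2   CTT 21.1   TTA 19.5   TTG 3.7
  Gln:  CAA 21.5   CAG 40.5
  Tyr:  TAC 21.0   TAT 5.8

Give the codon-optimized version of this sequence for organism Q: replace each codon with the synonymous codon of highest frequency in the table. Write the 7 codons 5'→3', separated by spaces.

Codon 1 (Asp): best is GAT at 42.1.
Codon 2 (Leu): best is CTG at 38.2.
Codon 3 (Cys): best is TGC at 41.6.
Codon 4 (Cys): best is TGC at 41.6.
Codon 5 (Gln): best is CAG at 40.5.
Codon 6 (Gln): best is CAG at 40.5.
Codon 7 (Tyr): best is TAC at 21.0.

GAT CTG TGC TGC CAG CAG TAC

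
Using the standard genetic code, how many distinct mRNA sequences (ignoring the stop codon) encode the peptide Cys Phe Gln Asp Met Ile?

48

Cys: 2 codons.
Phe: 2 codons.
Gln: 2 codons.
Asp: 2 codons.
Met: 1 codon.
Ile: 3 codons.
2 × 2 × 2 × 2 × 1 × 3 = 48.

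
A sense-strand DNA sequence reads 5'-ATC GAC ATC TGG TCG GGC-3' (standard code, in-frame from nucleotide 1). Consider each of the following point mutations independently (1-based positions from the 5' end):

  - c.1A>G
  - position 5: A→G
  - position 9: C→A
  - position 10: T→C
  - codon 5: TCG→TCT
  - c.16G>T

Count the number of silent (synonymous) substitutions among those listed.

Codon 1: ATC (Ile) → GTC (Val) — missense.
Codon 2: GAC (Asp) → GGC (Gly) — missense.
Codon 3: ATC (Ile) → ATA (Ile) — synonymous.
Codon 4: TGG (Trp) → CGG (Arg) — missense.
Codon 5: TCG (Ser) → TCT (Ser) — synonymous.
Codon 6: GGC (Gly) → TGC (Cys) — missense.
Synonymous: 2 of 6.

2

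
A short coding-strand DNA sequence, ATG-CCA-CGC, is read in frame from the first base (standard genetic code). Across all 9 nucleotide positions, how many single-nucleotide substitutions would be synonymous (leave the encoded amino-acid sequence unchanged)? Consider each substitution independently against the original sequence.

6

Codon 1 (ATG, Met): 0 synonymous substitutions.
Codon 2 (CCA, Pro): 3 synonymous substitutions.
Codon 3 (CGC, Arg): 3 synonymous substitutions.
Total: 0 + 3 + 3 = 6.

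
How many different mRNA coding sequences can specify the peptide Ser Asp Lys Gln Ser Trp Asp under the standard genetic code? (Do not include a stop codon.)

576

Ser: 6 codons.
Asp: 2 codons.
Lys: 2 codons.
Gln: 2 codons.
Ser: 6 codons.
Trp: 1 codon.
Asp: 2 codons.
6 × 2 × 2 × 2 × 6 × 1 × 2 = 576.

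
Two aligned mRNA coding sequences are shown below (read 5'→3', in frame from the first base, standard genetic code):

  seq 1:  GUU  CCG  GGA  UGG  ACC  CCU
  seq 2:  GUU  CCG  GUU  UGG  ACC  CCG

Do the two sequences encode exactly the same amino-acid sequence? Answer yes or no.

Codon 1: GUU Val / GUU Val — identical.
Codon 2: CCG Pro / CCG Pro — identical.
Codon 3: GGA Gly / GUU Val — nonsynonymous.
Codon 4: UGG Trp / UGG Trp — identical.
Codon 5: ACC Thr / ACC Thr — identical.
Codon 6: CCU Pro / CCG Pro — synonymous.
Nonsynonymous differences: 1 → different protein.

no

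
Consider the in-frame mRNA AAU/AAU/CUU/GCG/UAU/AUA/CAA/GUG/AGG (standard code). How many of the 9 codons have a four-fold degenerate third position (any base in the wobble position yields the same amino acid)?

3

Codon 1 AAU (Asn): third position 2-fold.
Codon 2 AAU (Asn): third position 2-fold.
Codon 3 CUU (Leu): third position 4-fold.
Codon 4 GCG (Ala): third position 4-fold.
Codon 5 UAU (Tyr): third position 2-fold.
Codon 6 AUA (Ile): third position 3-fold.
Codon 7 CAA (Gln): third position 2-fold.
Codon 8 GUG (Val): third position 4-fold.
Codon 9 AGG (Arg): third position 2-fold.
Four-fold degenerate third positions: 3.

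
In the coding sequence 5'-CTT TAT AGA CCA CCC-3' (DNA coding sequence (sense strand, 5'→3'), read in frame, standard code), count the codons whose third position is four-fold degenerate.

3

Codon 1 CTT (Leu): third position 4-fold.
Codon 2 TAT (Tyr): third position 2-fold.
Codon 3 AGA (Arg): third position 2-fold.
Codon 4 CCA (Pro): third position 4-fold.
Codon 5 CCC (Pro): third position 4-fold.
Four-fold degenerate third positions: 3.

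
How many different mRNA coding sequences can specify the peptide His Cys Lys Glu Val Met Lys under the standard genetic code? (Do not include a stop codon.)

His: 2 codons.
Cys: 2 codons.
Lys: 2 codons.
Glu: 2 codons.
Val: 4 codons.
Met: 1 codon.
Lys: 2 codons.
2 × 2 × 2 × 2 × 4 × 1 × 2 = 128.

128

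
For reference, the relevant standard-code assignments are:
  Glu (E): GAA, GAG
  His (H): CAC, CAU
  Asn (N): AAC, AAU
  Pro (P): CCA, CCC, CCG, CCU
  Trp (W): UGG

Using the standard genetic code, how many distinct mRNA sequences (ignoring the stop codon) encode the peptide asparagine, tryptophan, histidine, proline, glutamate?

Asn: 2 codons.
Trp: 1 codon.
His: 2 codons.
Pro: 4 codons.
Glu: 2 codons.
2 × 1 × 2 × 4 × 2 = 32.

32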